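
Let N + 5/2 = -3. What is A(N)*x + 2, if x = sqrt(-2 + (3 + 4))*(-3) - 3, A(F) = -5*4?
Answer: 62 + 60*sqrt(5) ≈ 196.16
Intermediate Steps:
N = -11/2 (N = -5/2 - 3 = -11/2 ≈ -5.5000)
A(F) = -20
x = -3 - 3*sqrt(5) (x = sqrt(-2 + 7)*(-3) - 3 = sqrt(5)*(-3) - 3 = -3*sqrt(5) - 3 = -3 - 3*sqrt(5) ≈ -9.7082)
A(N)*x + 2 = -20*(-3 - 3*sqrt(5)) + 2 = (60 + 60*sqrt(5)) + 2 = 62 + 60*sqrt(5)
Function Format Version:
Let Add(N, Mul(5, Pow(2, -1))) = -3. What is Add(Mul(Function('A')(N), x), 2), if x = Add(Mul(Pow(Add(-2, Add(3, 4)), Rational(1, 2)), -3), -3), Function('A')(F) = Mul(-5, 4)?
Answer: Add(62, Mul(60, Pow(5, Rational(1, 2)))) ≈ 196.16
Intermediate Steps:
N = Rational(-11, 2) (N = Add(Rational(-5, 2), -3) = Rational(-11, 2) ≈ -5.5000)
Function('A')(F) = -20
x = Add(-3, Mul(-3, Pow(5, Rational(1, 2)))) (x = Add(Mul(Pow(Add(-2, 7), Rational(1, 2)), -3), -3) = Add(Mul(Pow(5, Rational(1, 2)), -3), -3) = Add(Mul(-3, Pow(5, Rational(1, 2))), -3) = Add(-3, Mul(-3, Pow(5, Rational(1, 2)))) ≈ -9.7082)
Add(Mul(Function('A')(N), x), 2) = Add(Mul(-20, Add(-3, Mul(-3, Pow(5, Rational(1, 2))))), 2) = Add(Add(60, Mul(60, Pow(5, Rational(1, 2)))), 2) = Add(62, Mul(60, Pow(5, Rational(1, 2))))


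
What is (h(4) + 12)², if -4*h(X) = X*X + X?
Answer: 49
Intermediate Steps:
h(X) = -X/4 - X²/4 (h(X) = -(X*X + X)/4 = -(X² + X)/4 = -(X + X²)/4 = -X/4 - X²/4)
(h(4) + 12)² = (-¼*4*(1 + 4) + 12)² = (-¼*4*5 + 12)² = (-5 + 12)² = 7² = 49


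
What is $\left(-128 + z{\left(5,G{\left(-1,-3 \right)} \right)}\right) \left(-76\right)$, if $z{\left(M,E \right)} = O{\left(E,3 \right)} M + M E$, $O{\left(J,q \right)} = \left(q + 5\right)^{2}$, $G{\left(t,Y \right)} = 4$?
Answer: $-16112$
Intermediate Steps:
$O{\left(J,q \right)} = \left(5 + q\right)^{2}$
$z{\left(M,E \right)} = 64 M + E M$ ($z{\left(M,E \right)} = \left(5 + 3\right)^{2} M + M E = 8^{2} M + E M = 64 M + E M$)
$\left(-128 + z{\left(5,G{\left(-1,-3 \right)} \right)}\right) \left(-76\right) = \left(-128 + 5 \left(64 + 4\right)\right) \left(-76\right) = \left(-128 + 5 \cdot 68\right) \left(-76\right) = \left(-128 + 340\right) \left(-76\right) = 212 \left(-76\right) = -16112$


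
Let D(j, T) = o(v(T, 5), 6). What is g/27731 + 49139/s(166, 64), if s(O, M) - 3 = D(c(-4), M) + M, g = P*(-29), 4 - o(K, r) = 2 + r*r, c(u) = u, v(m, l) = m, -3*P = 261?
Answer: 123886988/83193 ≈ 1489.2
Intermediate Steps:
P = -87 (P = -⅓*261 = -87)
o(K, r) = 2 - r² (o(K, r) = 4 - (2 + r*r) = 4 - (2 + r²) = 4 + (-2 - r²) = 2 - r²)
g = 2523 (g = -87*(-29) = 2523)
D(j, T) = -34 (D(j, T) = 2 - 1*6² = 2 - 1*36 = 2 - 36 = -34)
s(O, M) = -31 + M (s(O, M) = 3 + (-34 + M) = -31 + M)
g/27731 + 49139/s(166, 64) = 2523/27731 + 49139/(-31 + 64) = 2523*(1/27731) + 49139/33 = 2523/27731 + 49139*(1/33) = 2523/27731 + 49139/33 = 123886988/83193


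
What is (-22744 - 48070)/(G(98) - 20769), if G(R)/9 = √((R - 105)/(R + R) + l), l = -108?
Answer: 13726869016/4026027711 + 7789540*I*√7/1342009237 ≈ 3.4095 + 0.015357*I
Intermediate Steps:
G(R) = 9*√(-108 + (-105 + R)/(2*R)) (G(R) = 9*√((R - 105)/(R + R) - 108) = 9*√((-105 + R)/((2*R)) - 108) = 9*√((-105 + R)*(1/(2*R)) - 108) = 9*√((-105 + R)/(2*R) - 108) = 9*√(-108 + (-105 + R)/(2*R)))
(-22744 - 48070)/(G(98) - 20769) = (-22744 - 48070)/(9*√(-430 - 210/98)/2 - 20769) = -70814/(9*√(-430 - 210*1/98)/2 - 20769) = -70814/(9*√(-430 - 15/7)/2 - 20769) = -70814/(9*√(-3025/7)/2 - 20769) = -70814/(9*(55*I*√7/7)/2 - 20769) = -70814/(495*I*√7/14 - 20769) = -70814/(-20769 + 495*I*√7/14)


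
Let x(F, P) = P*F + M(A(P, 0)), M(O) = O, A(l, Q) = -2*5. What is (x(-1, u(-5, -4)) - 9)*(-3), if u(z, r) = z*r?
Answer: 117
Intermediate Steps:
A(l, Q) = -10
u(z, r) = r*z
x(F, P) = -10 + F*P (x(F, P) = P*F - 10 = F*P - 10 = -10 + F*P)
(x(-1, u(-5, -4)) - 9)*(-3) = ((-10 - (-4)*(-5)) - 9)*(-3) = ((-10 - 1*20) - 9)*(-3) = ((-10 - 20) - 9)*(-3) = (-30 - 9)*(-3) = -39*(-3) = 117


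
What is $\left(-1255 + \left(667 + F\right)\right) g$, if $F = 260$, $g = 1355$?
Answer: $-444440$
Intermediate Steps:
$\left(-1255 + \left(667 + F\right)\right) g = \left(-1255 + \left(667 + 260\right)\right) 1355 = \left(-1255 + 927\right) 1355 = \left(-328\right) 1355 = -444440$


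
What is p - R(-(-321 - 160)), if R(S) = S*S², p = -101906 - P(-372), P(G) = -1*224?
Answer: -111386323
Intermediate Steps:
P(G) = -224
p = -101682 (p = -101906 - 1*(-224) = -101906 + 224 = -101682)
R(S) = S³
p - R(-(-321 - 160)) = -101682 - (-(-321 - 160))³ = -101682 - (-1*(-481))³ = -101682 - 1*481³ = -101682 - 1*111284641 = -101682 - 111284641 = -111386323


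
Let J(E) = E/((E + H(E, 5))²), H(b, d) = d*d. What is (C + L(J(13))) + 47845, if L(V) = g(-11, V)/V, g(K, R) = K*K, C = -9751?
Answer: 669946/13 ≈ 51534.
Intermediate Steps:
H(b, d) = d²
g(K, R) = K²
J(E) = E/(25 + E)² (J(E) = E/((E + 5²)²) = E/((E + 25)²) = E/((25 + E)²) = E/(25 + E)²)
L(V) = 121/V (L(V) = (-11)²/V = 121/V)
(C + L(J(13))) + 47845 = (-9751 + 121/((13/(25 + 13)²))) + 47845 = (-9751 + 121/((13/38²))) + 47845 = (-9751 + 121/((13*(1/1444)))) + 47845 = (-9751 + 121/(13/1444)) + 47845 = (-9751 + 121*(1444/13)) + 47845 = (-9751 + 174724/13) + 47845 = 47961/13 + 47845 = 669946/13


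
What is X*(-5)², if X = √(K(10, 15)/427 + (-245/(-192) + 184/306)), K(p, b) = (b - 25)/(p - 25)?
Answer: 25*√57027204871/174216 ≈ 34.268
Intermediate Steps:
K(p, b) = (-25 + b)/(-25 + p)
X = √57027204871/174216 (X = √(((-25 + 15)/(-25 + 10))/427 + (-245/(-192) + 184/306)) = √((-10/(-15))*(1/427) + (-245*(-1/192) + 184*(1/306))) = √(-1/15*(-10)*(1/427) + (245/192 + 92/153)) = √((⅔)*(1/427) + 18383/9792) = √(2/1281 + 18383/9792) = √(7856069/4181184) = √57027204871/174216 ≈ 1.3707)
X*(-5)² = (√57027204871/174216)*(-5)² = (√57027204871/174216)*25 = 25*√57027204871/174216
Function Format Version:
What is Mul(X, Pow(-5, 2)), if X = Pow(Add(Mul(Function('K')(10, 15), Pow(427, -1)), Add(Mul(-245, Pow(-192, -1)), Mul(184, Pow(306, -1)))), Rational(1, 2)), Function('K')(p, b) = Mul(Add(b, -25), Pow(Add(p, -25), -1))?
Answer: Mul(Rational(25, 174216), Pow(57027204871, Rational(1, 2))) ≈ 34.268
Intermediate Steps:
Function('K')(p, b) = Mul(Pow(Add(-25, p), -1), Add(-25, b)) (Function('K')(p, b) = Mul(Add(-25, b), Pow(Add(-25, p), -1)) = Mul(Pow(Add(-25, p), -1), Add(-25, b)))
X = Mul(Rational(1, 174216), Pow(57027204871, Rational(1, 2))) (X = Pow(Add(Mul(Mul(Pow(Add(-25, 10), -1), Add(-25, 15)), Pow(427, -1)), Add(Mul(-245, Pow(-192, -1)), Mul(184, Pow(306, -1)))), Rational(1, 2)) = Pow(Add(Mul(Mul(Pow(-15, -1), -10), Rational(1, 427)), Add(Mul(-245, Rational(-1, 192)), Mul(184, Rational(1, 306)))), Rational(1, 2)) = Pow(Add(Mul(Mul(Rational(-1, 15), -10), Rational(1, 427)), Add(Rational(245, 192), Rational(92, 153))), Rational(1, 2)) = Pow(Add(Mul(Rational(2, 3), Rational(1, 427)), Rational(18383, 9792)), Rational(1, 2)) = Pow(Add(Rational(2, 1281), Rational(18383, 9792)), Rational(1, 2)) = Pow(Rational(7856069, 4181184), Rational(1, 2)) = Mul(Rational(1, 174216), Pow(57027204871, Rational(1, 2))) ≈ 1.3707)
Mul(X, Pow(-5, 2)) = Mul(Mul(Rational(1, 174216), Pow(57027204871, Rational(1, 2))), Pow(-5, 2)) = Mul(Mul(Rational(1, 174216), Pow(57027204871, Rational(1, 2))), 25) = Mul(Rational(25, 174216), Pow(57027204871, Rational(1, 2)))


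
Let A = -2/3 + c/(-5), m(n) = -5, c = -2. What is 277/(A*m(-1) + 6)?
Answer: 831/22 ≈ 37.773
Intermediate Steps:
A = -4/15 (A = -2/3 - 2/(-5) = -2*1/3 - 2*(-1/5) = -2/3 + 2/5 = -4/15 ≈ -0.26667)
277/(A*m(-1) + 6) = 277/(-4/15*(-5) + 6) = 277/(4/3 + 6) = 277/(22/3) = (3/22)*277 = 831/22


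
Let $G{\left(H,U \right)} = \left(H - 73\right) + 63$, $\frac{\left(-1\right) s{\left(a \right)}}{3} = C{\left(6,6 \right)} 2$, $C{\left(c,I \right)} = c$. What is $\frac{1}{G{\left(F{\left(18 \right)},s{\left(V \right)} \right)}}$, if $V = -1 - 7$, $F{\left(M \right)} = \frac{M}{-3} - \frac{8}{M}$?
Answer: $- \frac{9}{148} \approx -0.060811$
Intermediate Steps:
$F{\left(M \right)} = - \frac{8}{M} - \frac{M}{3}$ ($F{\left(M \right)} = M \left(- \frac{1}{3}\right) - \frac{8}{M} = - \frac{M}{3} - \frac{8}{M} = - \frac{8}{M} - \frac{M}{3}$)
$V = -8$ ($V = -1 - 7 = -8$)
$s{\left(a \right)} = -36$ ($s{\left(a \right)} = - 3 \cdot 6 \cdot 2 = \left(-3\right) 12 = -36$)
$G{\left(H,U \right)} = -10 + H$ ($G{\left(H,U \right)} = \left(-73 + H\right) + 63 = -10 + H$)
$\frac{1}{G{\left(F{\left(18 \right)},s{\left(V \right)} \right)}} = \frac{1}{-10 - \left(6 + \frac{8}{18}\right)} = \frac{1}{-10 - \frac{58}{9}} = \frac{1}{- \frac{148}{9}} = - \frac{9}{148}$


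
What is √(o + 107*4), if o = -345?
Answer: √83 ≈ 9.1104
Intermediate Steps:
√(o + 107*4) = √(-345 + 107*4) = √(-345 + 428) = √83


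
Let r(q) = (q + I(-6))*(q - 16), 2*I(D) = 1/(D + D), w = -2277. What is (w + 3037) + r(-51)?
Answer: 100315/24 ≈ 4179.8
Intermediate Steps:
I(D) = 1/(4*D) (I(D) = 1/(2*(D + D)) = 1/(2*((2*D))) = (1/(2*D))/2 = 1/(4*D))
r(q) = (-16 + q)*(-1/24 + q) (r(q) = (q + (¼)/(-6))*(q - 16) = (q + (¼)*(-⅙))*(-16 + q) = (q - 1/24)*(-16 + q) = (-1/24 + q)*(-16 + q) = (-16 + q)*(-1/24 + q))
(w + 3037) + r(-51) = (-2277 + 3037) + (⅔ + (-51)² - 385/24*(-51)) = 760 + (⅔ + 2601 + 6545/8) = 760 + 82075/24 = 100315/24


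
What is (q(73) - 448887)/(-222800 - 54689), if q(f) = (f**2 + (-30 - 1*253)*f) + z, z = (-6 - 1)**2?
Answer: 464168/277489 ≈ 1.6727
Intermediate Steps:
z = 49 (z = (-7)**2 = 49)
q(f) = 49 + f**2 - 283*f (q(f) = (f**2 + (-30 - 1*253)*f) + 49 = (f**2 + (-30 - 253)*f) + 49 = (f**2 - 283*f) + 49 = 49 + f**2 - 283*f)
(q(73) - 448887)/(-222800 - 54689) = ((49 + 73**2 - 283*73) - 448887)/(-222800 - 54689) = ((49 + 5329 - 20659) - 448887)/(-277489) = (-15281 - 448887)*(-1/277489) = -464168*(-1/277489) = 464168/277489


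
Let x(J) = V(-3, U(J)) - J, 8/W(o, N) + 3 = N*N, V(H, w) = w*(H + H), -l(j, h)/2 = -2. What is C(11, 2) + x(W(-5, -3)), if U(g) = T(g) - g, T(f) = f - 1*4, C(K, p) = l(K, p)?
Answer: 80/3 ≈ 26.667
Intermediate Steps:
l(j, h) = 4 (l(j, h) = -2*(-2) = 4)
C(K, p) = 4
T(f) = -4 + f (T(f) = f - 4 = -4 + f)
U(g) = -4 (U(g) = (-4 + g) - g = -4)
V(H, w) = 2*H*w (V(H, w) = w*(2*H) = 2*H*w)
W(o, N) = 8/(-3 + N²) (W(o, N) = 8/(-3 + N*N) = 8/(-3 + N²))
x(J) = 24 - J (x(J) = 2*(-3)*(-4) - J = 24 - J)
C(11, 2) + x(W(-5, -3)) = 4 + (24 - 8/(-3 + (-3)²)) = 4 + (24 - 8/(-3 + 9)) = 4 + (24 - 8/6) = 4 + (24 - 1*4/3) = 4 + (24 - 4/3) = 4 + 68/3 = 80/3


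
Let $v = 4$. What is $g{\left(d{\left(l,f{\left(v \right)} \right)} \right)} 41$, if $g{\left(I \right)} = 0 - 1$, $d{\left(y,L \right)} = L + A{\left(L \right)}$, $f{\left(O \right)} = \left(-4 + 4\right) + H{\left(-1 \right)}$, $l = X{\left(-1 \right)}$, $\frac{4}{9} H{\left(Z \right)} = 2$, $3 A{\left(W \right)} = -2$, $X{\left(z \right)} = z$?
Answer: $-41$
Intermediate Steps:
$A{\left(W \right)} = - \frac{2}{3}$ ($A{\left(W \right)} = \frac{1}{3} \left(-2\right) = - \frac{2}{3}$)
$H{\left(Z \right)} = \frac{9}{2}$ ($H{\left(Z \right)} = \frac{9}{4} \cdot 2 = \frac{9}{2}$)
$l = -1$
$f{\left(O \right)} = \frac{9}{2}$ ($f{\left(O \right)} = \left(-4 + 4\right) + \frac{9}{2} = 0 + \frac{9}{2} = \frac{9}{2}$)
$d{\left(y,L \right)} = - \frac{2}{3} + L$ ($d{\left(y,L \right)} = L - \frac{2}{3} = - \frac{2}{3} + L$)
$g{\left(I \right)} = -1$ ($g{\left(I \right)} = 0 - 1 = -1$)
$g{\left(d{\left(l,f{\left(v \right)} \right)} \right)} 41 = \left(-1\right) 41 = -41$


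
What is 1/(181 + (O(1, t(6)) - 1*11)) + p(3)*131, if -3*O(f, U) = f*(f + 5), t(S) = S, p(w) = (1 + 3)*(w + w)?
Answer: 528193/168 ≈ 3144.0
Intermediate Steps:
p(w) = 8*w (p(w) = 4*(2*w) = 8*w)
O(f, U) = -f*(5 + f)/3 (O(f, U) = -f*(f + 5)/3 = -f*(5 + f)/3)
1/(181 + (O(1, t(6)) - 1*11)) + p(3)*131 = 1/(181 + (-⅓*1*(5 + 1) - 1*11)) + (8*3)*131 = 1/(181 + (-⅓*1*6 - 11)) + 24*131 = 1/(181 + (-2 - 11)) + 3144 = 1/(181 - 13) + 3144 = 1/168 + 3144 = 528193/168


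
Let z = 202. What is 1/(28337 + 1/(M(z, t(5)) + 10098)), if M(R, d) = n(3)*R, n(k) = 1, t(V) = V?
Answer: 10300/291871101 ≈ 3.5290e-5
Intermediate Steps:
M(R, d) = R (M(R, d) = 1*R = R)
1/(28337 + 1/(M(z, t(5)) + 10098)) = 1/(28337 + 1/(202 + 10098)) = 1/(28337 + 1/10300) = 1/(291871101/10300) = 10300/291871101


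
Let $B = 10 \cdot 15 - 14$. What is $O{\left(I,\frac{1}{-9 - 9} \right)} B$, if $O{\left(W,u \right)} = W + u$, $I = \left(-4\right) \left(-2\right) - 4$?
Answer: $\frac{4828}{9} \approx 536.44$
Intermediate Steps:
$I = 4$ ($I = 8 - 4 = 4$)
$B = 136$ ($B = 150 - 14 = 136$)
$O{\left(I,\frac{1}{-9 - 9} \right)} B = \left(4 + \frac{1}{-9 - 9}\right) 136 = \left(4 + \frac{1}{-18}\right) 136 = \left(4 - \frac{1}{18}\right) 136 = \frac{71}{18} \cdot 136 = \frac{4828}{9}$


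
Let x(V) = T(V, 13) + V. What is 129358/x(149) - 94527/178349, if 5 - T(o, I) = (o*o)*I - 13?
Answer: -25168402492/25722027827 ≈ -0.97848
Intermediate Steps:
T(o, I) = 18 - I*o² (T(o, I) = 5 - ((o*o)*I - 13) = 5 - (o²*I - 13) = 5 - (I*o² - 13) = 5 - (-13 + I*o²) = 5 + (13 - I*o²) = 18 - I*o²)
x(V) = 18 + V - 13*V² (x(V) = (18 - 1*13*V²) + V = (18 - 13*V²) + V = 18 + V - 13*V²)
129358/x(149) - 94527/178349 = 129358/(18 + 149 - 13*149²) - 94527/178349 = 129358/(18 + 149 - 13*22201) - 94527*1/178349 = 129358/(18 + 149 - 288613) - 94527/178349 = 129358/(-288446) - 94527/178349 = 129358*(-1/288446) - 94527/178349 = -64679/144223 - 94527/178349 = -25168402492/25722027827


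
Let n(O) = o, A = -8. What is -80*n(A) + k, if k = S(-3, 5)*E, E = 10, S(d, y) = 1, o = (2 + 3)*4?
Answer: -1590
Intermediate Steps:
o = 20 (o = 5*4 = 20)
n(O) = 20
k = 10 (k = 1*10 = 10)
-80*n(A) + k = -80*20 + 10 = -1600 + 10 = -1590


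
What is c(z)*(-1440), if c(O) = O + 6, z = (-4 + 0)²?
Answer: -31680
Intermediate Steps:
z = 16 (z = (-4)² = 16)
c(O) = 6 + O
c(z)*(-1440) = (6 + 16)*(-1440) = 22*(-1440) = -31680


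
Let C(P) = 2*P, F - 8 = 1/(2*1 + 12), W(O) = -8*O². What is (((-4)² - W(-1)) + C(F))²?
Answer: 78961/49 ≈ 1611.4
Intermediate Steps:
F = 113/14 (F = 8 + 1/(2*1 + 12) = 8 + 1/(2 + 12) = 8 + 1/14 = 113/14 ≈ 8.0714)
(((-4)² - W(-1)) + C(F))² = (((-4)² - (-8)*(-1)²) + 2*(113/14))² = ((16 - (-8)) + 113/7)² = ((16 - 1*(-8)) + 113/7)² = ((16 + 8) + 113/7)² = (24 + 113/7)² = (281/7)² = 78961/49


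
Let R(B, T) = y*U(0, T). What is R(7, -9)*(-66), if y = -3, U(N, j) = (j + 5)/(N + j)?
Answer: 88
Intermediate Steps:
U(N, j) = (5 + j)/(N + j)
R(B, T) = -3*(5 + T)/T (R(B, T) = -3*(5 + T)/(0 + T) = -3*(5 + T)/T)
R(7, -9)*(-66) = (-3 - 15/(-9))*(-66) = (-3 - 15*(-1/9))*(-66) = (-3 + 5/3)*(-66) = -4/3*(-66) = 88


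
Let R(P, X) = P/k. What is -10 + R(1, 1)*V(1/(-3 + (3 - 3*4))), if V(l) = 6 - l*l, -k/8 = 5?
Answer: -58463/5760 ≈ -10.150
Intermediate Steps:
k = -40 (k = -8*5 = -40)
V(l) = 6 - l²
R(P, X) = -P/40 (R(P, X) = P/(-40) = -P/40)
-10 + R(1, 1)*V(1/(-3 + (3 - 3*4))) = -10 + (-1/40*1)*(6 - (1/(-3 + (3 - 3*4)))²) = -10 - (6 - (1/(-3 + (3 - 12)))²)/40 = -10 - (6 - (1/(-3 - 9))²)/40 = -10 - (6 - (1/(-12))²)/40 = -10 - (6 - (-1/12)²)/40 = -10 - (6 - 1*1/144)/40 = -10 - (6 - 1/144)/40 = -10 - 1/40*863/144 = -10 - 863/5760 = -58463/5760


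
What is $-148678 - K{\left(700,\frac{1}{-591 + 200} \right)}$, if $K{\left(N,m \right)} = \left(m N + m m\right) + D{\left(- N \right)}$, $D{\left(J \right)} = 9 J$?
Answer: $- \frac{21766617319}{152881} \approx -1.4238 \cdot 10^{5}$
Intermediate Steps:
$K{\left(N,m \right)} = m^{2} - 9 N + N m$ ($K{\left(N,m \right)} = \left(m N + m m\right) + 9 \left(- N\right) = \left(N m + m^{2}\right) - 9 N = \left(m^{2} + N m\right) - 9 N = m^{2} - 9 N + N m$)
$-148678 - K{\left(700,\frac{1}{-591 + 200} \right)} = -148678 - \left(\left(\frac{1}{-591 + 200}\right)^{2} - 6300 + \frac{700}{-591 + 200}\right) = -148678 - \left(\left(\frac{1}{-391}\right)^{2} - 6300 + \frac{700}{-391}\right) = -148678 - \left(\left(- \frac{1}{391}\right)^{2} - 6300 + 700 \left(- \frac{1}{391}\right)\right) = -148678 - \left(\frac{1}{152881} - 6300 - \frac{700}{391}\right) = -148678 - - \frac{963423999}{152881} = -148678 + \frac{963423999}{152881} = - \frac{21766617319}{152881}$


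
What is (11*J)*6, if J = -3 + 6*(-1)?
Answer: -594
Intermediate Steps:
J = -9 (J = -3 - 6 = -9)
(11*J)*6 = (11*(-9))*6 = -99*6 = -594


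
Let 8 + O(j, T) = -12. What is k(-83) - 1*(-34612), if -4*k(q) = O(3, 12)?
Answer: 34617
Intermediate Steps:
O(j, T) = -20 (O(j, T) = -8 - 12 = -20)
k(q) = 5 (k(q) = -¼*(-20) = 5)
k(-83) - 1*(-34612) = 5 - 1*(-34612) = 5 + 34612 = 34617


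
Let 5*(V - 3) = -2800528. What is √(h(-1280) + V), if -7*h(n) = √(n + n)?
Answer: √(-686125685 - 2800*I*√10)/35 ≈ 0.004829 - 748.4*I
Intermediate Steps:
V = -2800513/5 (V = 3 + (⅕)*(-2800528) = 3 - 2800528/5 = -2800513/5 ≈ -5.6010e+5)
h(n) = -√2*√n/7 (h(n) = -√(n + n)/7 = -√2*√n/7)
√(h(-1280) + V) = √(-√2*√(-1280)/7 - 2800513/5) = √(-√2*16*I*√5/7 - 2800513/5) = √(-16*I*√10/7 - 2800513/5) = √(-2800513/5 - 16*I*√10/7)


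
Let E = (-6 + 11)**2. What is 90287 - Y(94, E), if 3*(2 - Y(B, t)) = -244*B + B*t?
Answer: 83423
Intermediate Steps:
E = 25 (E = 5**2 = 25)
Y(B, t) = 2 + 244*B/3 - B*t/3 (Y(B, t) = 2 - (-244*B + B*t)/3 = 2 + (244*B/3 - B*t/3) = 2 + 244*B/3 - B*t/3)
90287 - Y(94, E) = 90287 - (2 + (244/3)*94 - 1/3*94*25) = 90287 - (2 + 22936/3 - 2350/3) = 90287 - 1*6864 = 90287 - 6864 = 83423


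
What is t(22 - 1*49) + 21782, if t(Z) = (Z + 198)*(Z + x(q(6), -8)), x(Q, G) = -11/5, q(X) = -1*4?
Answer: 83944/5 ≈ 16789.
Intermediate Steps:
q(X) = -4
x(Q, G) = -11/5 (x(Q, G) = -11*⅕ = -11/5)
t(Z) = (198 + Z)*(-11/5 + Z) (t(Z) = (Z + 198)*(Z - 11/5) = (198 + Z)*(-11/5 + Z))
t(22 - 1*49) + 21782 = (-2178/5 + (22 - 1*49)² + 979*(22 - 1*49)/5) + 21782 = (-2178/5 + (22 - 49)² + 979*(22 - 49)/5) + 21782 = (-2178/5 + (-27)² + (979/5)*(-27)) + 21782 = (-2178/5 + 729 - 26433/5) + 21782 = -24966/5 + 21782 = 83944/5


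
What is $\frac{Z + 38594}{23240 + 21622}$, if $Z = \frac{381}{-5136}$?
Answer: $\frac{22024267}{25601248} \approx 0.86028$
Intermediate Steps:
$Z = - \frac{127}{1712}$ ($Z = 381 \left(- \frac{1}{5136}\right) = - \frac{127}{1712} \approx -0.074182$)
$\frac{Z + 38594}{23240 + 21622} = \frac{- \frac{127}{1712} + 38594}{23240 + 21622} = \frac{66072801}{1712 \cdot 44862} = \frac{66072801}{1712} \cdot \frac{1}{44862} = \frac{22024267}{25601248}$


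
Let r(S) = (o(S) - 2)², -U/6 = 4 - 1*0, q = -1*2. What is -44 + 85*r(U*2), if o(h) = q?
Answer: 1316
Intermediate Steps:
q = -2
o(h) = -2
U = -24 (U = -6*(4 - 1*0) = -6*(4 + 0) = -6*4 = -24)
r(S) = 16 (r(S) = (-2 - 2)² = (-4)² = 16)
-44 + 85*r(U*2) = -44 + 85*16 = -44 + 1360 = 1316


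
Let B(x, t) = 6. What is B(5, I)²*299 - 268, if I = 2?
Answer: 10496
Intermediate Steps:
B(5, I)²*299 - 268 = 6²*299 - 268 = 36*299 - 268 = 10764 - 268 = 10496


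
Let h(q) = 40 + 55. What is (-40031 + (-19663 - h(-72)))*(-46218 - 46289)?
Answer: 5530901023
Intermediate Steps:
h(q) = 95
(-40031 + (-19663 - h(-72)))*(-46218 - 46289) = (-40031 + (-19663 - 1*95))*(-46218 - 46289) = (-40031 + (-19663 - 95))*(-92507) = (-40031 - 19758)*(-92507) = -59789*(-92507) = 5530901023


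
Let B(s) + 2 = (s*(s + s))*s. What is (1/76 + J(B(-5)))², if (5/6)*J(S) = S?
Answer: 13203618649/144400 ≈ 91438.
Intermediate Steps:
B(s) = -2 + 2*s³ (B(s) = -2 + (s*(s + s))*s = -2 + (s*(2*s))*s = -2 + (2*s²)*s = -2 + 2*s³)
J(S) = 6*S/5
(1/76 + J(B(-5)))² = (1/76 + 6*(-2 + 2*(-5)³)/5)² = (1/76 + 6*(-2 + 2*(-125))/5)² = (1/76 + 6*(-2 - 250)/5)² = (1/76 + (6/5)*(-252))² = (1/76 - 1512/5)² = (-114907/380)² = 13203618649/144400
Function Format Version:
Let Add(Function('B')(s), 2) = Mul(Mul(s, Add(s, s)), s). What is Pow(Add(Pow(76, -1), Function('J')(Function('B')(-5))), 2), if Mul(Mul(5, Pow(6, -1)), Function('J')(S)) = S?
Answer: Rational(13203618649, 144400) ≈ 91438.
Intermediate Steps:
Function('B')(s) = Add(-2, Mul(2, Pow(s, 3))) (Function('B')(s) = Add(-2, Mul(Mul(s, Add(s, s)), s)) = Add(-2, Mul(Mul(s, Mul(2, s)), s)) = Add(-2, Mul(Mul(2, Pow(s, 2)), s)) = Add(-2, Mul(2, Pow(s, 3))))
Function('J')(S) = Mul(Rational(6, 5), S)
Pow(Add(Pow(76, -1), Function('J')(Function('B')(-5))), 2) = Pow(Add(Pow(76, -1), Mul(Rational(6, 5), Add(-2, Mul(2, Pow(-5, 3))))), 2) = Pow(Add(Rational(1, 76), Mul(Rational(6, 5), Add(-2, Mul(2, -125)))), 2) = Pow(Add(Rational(1, 76), Mul(Rational(6, 5), Add(-2, -250))), 2) = Pow(Add(Rational(1, 76), Mul(Rational(6, 5), -252)), 2) = Pow(Add(Rational(1, 76), Rational(-1512, 5)), 2) = Pow(Rational(-114907, 380), 2) = Rational(13203618649, 144400)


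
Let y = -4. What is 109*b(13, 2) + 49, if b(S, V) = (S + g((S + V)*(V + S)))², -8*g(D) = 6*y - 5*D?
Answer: 171134117/64 ≈ 2.6740e+6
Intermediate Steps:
g(D) = 3 + 5*D/8 (g(D) = -(6*(-4) - 5*D)/8 = -(-24 - 5*D)/8 = 3 + 5*D/8)
b(S, V) = (3 + S + 5*(S + V)²/8)² (b(S, V) = (S + (3 + 5*((S + V)*(V + S))/8))² = (S + (3 + 5*((S + V)*(S + V))/8))² = (S + (3 + 5*(S + V)²/8))² = (3 + S + 5*(S + V)²/8)²)
109*b(13, 2) + 49 = 109*((24 + 5*13² + 5*2² + 8*13 + 10*13*2)²/64) + 49 = 109*((24 + 5*169 + 5*4 + 104 + 260)²/64) + 49 = 109*((24 + 845 + 20 + 104 + 260)²/64) + 49 = 109*((1/64)*1253²) + 49 = 109*((1/64)*1570009) + 49 = 109*(1570009/64) + 49 = 171130981/64 + 49 = 171134117/64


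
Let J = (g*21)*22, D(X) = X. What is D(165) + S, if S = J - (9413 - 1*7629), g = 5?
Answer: 691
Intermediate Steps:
J = 2310 (J = (5*21)*22 = 105*22 = 2310)
S = 526 (S = 2310 - (9413 - 1*7629) = 2310 - (9413 - 7629) = 2310 - 1*1784 = 2310 - 1784 = 526)
D(165) + S = 165 + 526 = 691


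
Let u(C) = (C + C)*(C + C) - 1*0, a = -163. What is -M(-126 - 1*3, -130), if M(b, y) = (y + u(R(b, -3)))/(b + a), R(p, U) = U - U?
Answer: -65/146 ≈ -0.44521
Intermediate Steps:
R(p, U) = 0
u(C) = 4*C² (u(C) = (2*C)*(2*C) + 0 = 4*C² + 0 = 4*C²)
M(b, y) = y/(-163 + b) (M(b, y) = (y + 4*0²)/(b - 163) = (y + 4*0)/(-163 + b) = (y + 0)/(-163 + b) = y/(-163 + b))
-M(-126 - 1*3, -130) = -(-130)/(-163 + (-126 - 1*3)) = -(-130)/(-163 + (-126 - 3)) = -(-130)/(-163 - 129) = -(-130)/(-292) = -(-130)*(-1)/292 = -1*65/146 = -65/146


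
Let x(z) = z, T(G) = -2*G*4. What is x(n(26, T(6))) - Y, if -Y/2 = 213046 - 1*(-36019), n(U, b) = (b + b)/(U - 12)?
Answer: 3486862/7 ≈ 4.9812e+5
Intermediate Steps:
T(G) = -8*G
n(U, b) = 2*b/(-12 + U) (n(U, b) = (2*b)/(-12 + U) = 2*b/(-12 + U))
Y = -498130 (Y = -2*(213046 - 1*(-36019)) = -2*(213046 + 36019) = -2*249065 = -498130)
x(n(26, T(6))) - Y = 2*(-8*6)/(-12 + 26) - 1*(-498130) = 2*(-48)/14 + 498130 = 2*(-48)*(1/14) + 498130 = -48/7 + 498130 = 3486862/7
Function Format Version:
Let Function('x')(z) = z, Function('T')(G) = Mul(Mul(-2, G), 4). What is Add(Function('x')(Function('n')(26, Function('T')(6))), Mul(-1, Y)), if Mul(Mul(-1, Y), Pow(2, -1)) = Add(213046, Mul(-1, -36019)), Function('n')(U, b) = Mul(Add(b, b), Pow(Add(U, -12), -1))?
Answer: Rational(3486862, 7) ≈ 4.9812e+5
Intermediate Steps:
Function('T')(G) = Mul(-8, G)
Function('n')(U, b) = Mul(2, b, Pow(Add(-12, U), -1)) (Function('n')(U, b) = Mul(Mul(2, b), Pow(Add(-12, U), -1)) = Mul(2, b, Pow(Add(-12, U), -1)))
Y = -498130 (Y = Mul(-2, Add(213046, Mul(-1, -36019))) = Mul(-2, Add(213046, 36019)) = Mul(-2, 249065) = -498130)
Add(Function('x')(Function('n')(26, Function('T')(6))), Mul(-1, Y)) = Add(Mul(2, Mul(-8, 6), Pow(Add(-12, 26), -1)), Mul(-1, -498130)) = Add(Mul(2, -48, Pow(14, -1)), 498130) = Add(Mul(2, -48, Rational(1, 14)), 498130) = Add(Rational(-48, 7), 498130) = Rational(3486862, 7)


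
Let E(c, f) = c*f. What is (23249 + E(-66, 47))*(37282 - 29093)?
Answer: 164983783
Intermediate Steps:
(23249 + E(-66, 47))*(37282 - 29093) = (23249 - 66*47)*(37282 - 29093) = (23249 - 3102)*8189 = 20147*8189 = 164983783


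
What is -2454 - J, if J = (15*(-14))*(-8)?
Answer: -4134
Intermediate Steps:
J = 1680 (J = -210*(-8) = 1680)
-2454 - J = -2454 - 1*1680 = -2454 - 1680 = -4134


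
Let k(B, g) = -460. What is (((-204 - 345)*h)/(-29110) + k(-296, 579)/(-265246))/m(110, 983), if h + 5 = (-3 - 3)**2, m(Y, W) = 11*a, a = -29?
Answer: -2263806137/1231549114070 ≈ -0.0018382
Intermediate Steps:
m(Y, W) = -319 (m(Y, W) = 11*(-29) = -319)
h = 31 (h = -5 + (-3 - 3)**2 = -5 + (-6)**2 = -5 + 36 = 31)
(((-204 - 345)*h)/(-29110) + k(-296, 579)/(-265246))/m(110, 983) = (((-204 - 345)*31)/(-29110) - 460/(-265246))/(-319) = (-549*31*(-1/29110) - 460*(-1/265246))*(-1/319) = (-17019*(-1/29110) + 230/132623)*(-1/319) = (17019/29110 + 230/132623)*(-1/319) = (2263806137/3860655530)*(-1/319) = -2263806137/1231549114070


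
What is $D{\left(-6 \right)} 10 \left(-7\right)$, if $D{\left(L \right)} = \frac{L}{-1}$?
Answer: $-420$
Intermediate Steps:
$D{\left(L \right)} = - L$ ($D{\left(L \right)} = L \left(-1\right) = - L$)
$D{\left(-6 \right)} 10 \left(-7\right) = \left(-1\right) \left(-6\right) 10 \left(-7\right) = 6 \cdot 10 \left(-7\right) = 60 \left(-7\right) = -420$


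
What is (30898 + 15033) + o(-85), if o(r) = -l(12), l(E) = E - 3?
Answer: 45922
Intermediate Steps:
l(E) = -3 + E
o(r) = -9 (o(r) = -(-3 + 12) = -1*9 = -9)
(30898 + 15033) + o(-85) = (30898 + 15033) - 9 = 45931 - 9 = 45922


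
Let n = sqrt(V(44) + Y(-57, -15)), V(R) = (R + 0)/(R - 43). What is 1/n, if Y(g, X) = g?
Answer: -I*sqrt(13)/13 ≈ -0.27735*I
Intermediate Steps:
V(R) = R/(-43 + R)
n = I*sqrt(13) (n = sqrt(44/(-43 + 44) - 57) = sqrt(44/1 - 57) = sqrt(44*1 - 57) = sqrt(44 - 57) = sqrt(-13) = I*sqrt(13) ≈ 3.6056*I)
1/n = 1/(I*sqrt(13)) = -I*sqrt(13)/13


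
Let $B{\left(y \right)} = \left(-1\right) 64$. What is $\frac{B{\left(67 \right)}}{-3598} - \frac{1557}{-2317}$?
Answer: $\frac{410741}{595469} \approx 0.68978$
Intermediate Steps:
$B{\left(y \right)} = -64$
$\frac{B{\left(67 \right)}}{-3598} - \frac{1557}{-2317} = - \frac{64}{-3598} - \frac{1557}{-2317} = \left(-64\right) \left(- \frac{1}{3598}\right) - - \frac{1557}{2317} = \frac{32}{1799} + \frac{1557}{2317} = \frac{410741}{595469}$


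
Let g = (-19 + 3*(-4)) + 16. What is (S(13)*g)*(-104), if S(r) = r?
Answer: 20280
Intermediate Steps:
g = -15 (g = (-19 - 12) + 16 = -31 + 16 = -15)
(S(13)*g)*(-104) = (13*(-15))*(-104) = -195*(-104) = 20280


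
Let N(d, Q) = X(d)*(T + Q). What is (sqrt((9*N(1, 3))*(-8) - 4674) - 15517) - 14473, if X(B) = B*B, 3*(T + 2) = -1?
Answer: -29990 + I*sqrt(4722) ≈ -29990.0 + 68.717*I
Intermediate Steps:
T = -7/3 (T = -2 + (1/3)*(-1) = -2 - 1/3 = -7/3 ≈ -2.3333)
X(B) = B**2
N(d, Q) = d**2*(-7/3 + Q)
(sqrt((9*N(1, 3))*(-8) - 4674) - 15517) - 14473 = (sqrt((9*(1**2*(-7/3 + 3)))*(-8) - 4674) - 15517) - 14473 = (sqrt((9*(1*(2/3)))*(-8) - 4674) - 15517) - 14473 = (sqrt((9*(2/3))*(-8) - 4674) - 15517) - 14473 = (sqrt(6*(-8) - 4674) - 15517) - 14473 = (sqrt(-48 - 4674) - 15517) - 14473 = (sqrt(-4722) - 15517) - 14473 = (I*sqrt(4722) - 15517) - 14473 = (-15517 + I*sqrt(4722)) - 14473 = -29990 + I*sqrt(4722)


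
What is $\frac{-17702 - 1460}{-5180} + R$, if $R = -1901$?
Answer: $- \frac{4914009}{2590} \approx -1897.3$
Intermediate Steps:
$\frac{-17702 - 1460}{-5180} + R = \frac{-17702 - 1460}{-5180} - 1901 = \left(-17702 - 1460\right) \left(- \frac{1}{5180}\right) - 1901 = \left(-19162\right) \left(- \frac{1}{5180}\right) - 1901 = \frac{9581}{2590} - 1901 = - \frac{4914009}{2590}$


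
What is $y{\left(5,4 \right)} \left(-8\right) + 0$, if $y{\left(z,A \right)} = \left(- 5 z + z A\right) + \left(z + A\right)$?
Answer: $-32$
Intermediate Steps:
$y{\left(z,A \right)} = A - 4 z + A z$ ($y{\left(z,A \right)} = \left(- 5 z + A z\right) + \left(A + z\right) = A - 4 z + A z$)
$y{\left(5,4 \right)} \left(-8\right) + 0 = \left(4 - 20 + 4 \cdot 5\right) \left(-8\right) + 0 = \left(4 - 20 + 20\right) \left(-8\right) + 0 = 4 \left(-8\right) + 0 = -32 + 0 = -32$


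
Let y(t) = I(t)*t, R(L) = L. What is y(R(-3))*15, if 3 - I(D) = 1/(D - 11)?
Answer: -1935/14 ≈ -138.21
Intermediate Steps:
I(D) = 3 - 1/(-11 + D) (I(D) = 3 - 1/(D - 11) = 3 - 1/(-11 + D))
y(t) = t*(-34 + 3*t)/(-11 + t) (y(t) = ((-34 + 3*t)/(-11 + t))*t = t*(-34 + 3*t)/(-11 + t))
y(R(-3))*15 = -3*(-34 + 3*(-3))/(-11 - 3)*15 = -3*(-34 - 9)/(-14)*15 = -3*(-1/14)*(-43)*15 = -129/14*15 = -1935/14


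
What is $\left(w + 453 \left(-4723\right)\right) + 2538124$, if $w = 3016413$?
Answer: $3415018$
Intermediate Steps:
$\left(w + 453 \left(-4723\right)\right) + 2538124 = \left(3016413 + 453 \left(-4723\right)\right) + 2538124 = \left(3016413 - 2139519\right) + 2538124 = 876894 + 2538124 = 3415018$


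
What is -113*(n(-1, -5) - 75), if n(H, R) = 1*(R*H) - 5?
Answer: 8475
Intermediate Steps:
n(H, R) = -5 + H*R (n(H, R) = 1*(H*R) - 5 = H*R - 5 = -5 + H*R)
-113*(n(-1, -5) - 75) = -113*((-5 - 1*(-5)) - 75) = -113*((-5 + 5) - 75) = -113*(0 - 75) = -113*(-75) = 8475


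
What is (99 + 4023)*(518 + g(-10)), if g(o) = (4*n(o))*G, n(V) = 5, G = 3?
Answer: 2382516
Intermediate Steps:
g(o) = 60 (g(o) = (4*5)*3 = 20*3 = 60)
(99 + 4023)*(518 + g(-10)) = (99 + 4023)*(518 + 60) = 4122*578 = 2382516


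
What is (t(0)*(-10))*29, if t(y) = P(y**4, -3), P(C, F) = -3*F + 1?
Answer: -2900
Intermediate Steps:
P(C, F) = 1 - 3*F
t(y) = 10 (t(y) = 1 - 3*(-3) = 1 + 9 = 10)
(t(0)*(-10))*29 = (10*(-10))*29 = -100*29 = -2900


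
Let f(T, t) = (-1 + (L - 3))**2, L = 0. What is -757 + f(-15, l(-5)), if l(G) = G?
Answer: -741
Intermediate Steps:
f(T, t) = 16 (f(T, t) = (-1 + (0 - 3))**2 = (-1 - 3)**2 = (-4)**2 = 16)
-757 + f(-15, l(-5)) = -757 + 16 = -741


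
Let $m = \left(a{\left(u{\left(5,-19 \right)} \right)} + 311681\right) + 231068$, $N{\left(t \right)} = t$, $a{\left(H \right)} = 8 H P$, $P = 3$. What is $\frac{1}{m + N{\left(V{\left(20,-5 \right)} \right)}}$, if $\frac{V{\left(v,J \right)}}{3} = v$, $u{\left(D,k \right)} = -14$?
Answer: $\frac{1}{542473} \approx 1.8434 \cdot 10^{-6}$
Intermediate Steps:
$V{\left(v,J \right)} = 3 v$
$a{\left(H \right)} = 24 H$ ($a{\left(H \right)} = 8 H 3 = 24 H$)
$m = 542413$ ($m = \left(24 \left(-14\right) + 311681\right) + 231068 = \left(-336 + 311681\right) + 231068 = 311345 + 231068 = 542413$)
$\frac{1}{m + N{\left(V{\left(20,-5 \right)} \right)}} = \frac{1}{542413 + 3 \cdot 20} = \frac{1}{542413 + 60} = \frac{1}{542473}$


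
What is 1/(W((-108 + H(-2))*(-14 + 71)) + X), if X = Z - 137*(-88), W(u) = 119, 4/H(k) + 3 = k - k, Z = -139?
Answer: 1/12036 ≈ 8.3084e-5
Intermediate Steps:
H(k) = -4/3 (H(k) = 4/(-3 + (k - k)) = 4/(-3 + 0) = 4/(-3) = 4*(-⅓) = -4/3)
X = 11917 (X = -139 - 137*(-88) = -139 + 12056 = 11917)
1/(W((-108 + H(-2))*(-14 + 71)) + X) = 1/(119 + 11917) = 1/12036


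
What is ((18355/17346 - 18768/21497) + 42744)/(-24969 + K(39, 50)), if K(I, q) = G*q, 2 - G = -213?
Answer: -2276964190205/757439958954 ≈ -3.0061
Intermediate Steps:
G = 215 (G = 2 - 1*(-213) = 2 + 213 = 215)
K(I, q) = 215*q
((18355/17346 - 18768/21497) + 42744)/(-24969 + K(39, 50)) = ((18355/17346 - 18768/21497) + 42744)/(-24969 + 215*50) = ((18355*(1/17346) - 18768*1/21497) + 42744)/(-24969 + 10750) = ((18355/17346 - 18768/21497) + 42744)/(-14219) = (9861101/53269566 + 42744)*(-1/14219) = (2276964190205/53269566)*(-1/14219) = -2276964190205/757439958954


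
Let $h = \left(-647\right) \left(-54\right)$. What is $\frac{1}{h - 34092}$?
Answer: $\frac{1}{846} \approx 0.001182$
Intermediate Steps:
$h = 34938$
$\frac{1}{h - 34092} = \frac{1}{34938 - 34092} = \frac{1}{846}$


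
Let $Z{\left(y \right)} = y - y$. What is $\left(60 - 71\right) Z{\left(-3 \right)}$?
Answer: $0$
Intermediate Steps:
$Z{\left(y \right)} = 0$
$\left(60 - 71\right) Z{\left(-3 \right)} = \left(60 - 71\right) 0 = \left(-11\right) 0 = 0$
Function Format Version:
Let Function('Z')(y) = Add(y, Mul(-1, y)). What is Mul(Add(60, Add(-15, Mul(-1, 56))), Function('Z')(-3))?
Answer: 0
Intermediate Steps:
Function('Z')(y) = 0
Mul(Add(60, Add(-15, Mul(-1, 56))), Function('Z')(-3)) = Mul(Add(60, Add(-15, Mul(-1, 56))), 0) = Mul(Add(60, Add(-15, -56)), 0) = Mul(Add(60, -71), 0) = Mul(-11, 0) = 0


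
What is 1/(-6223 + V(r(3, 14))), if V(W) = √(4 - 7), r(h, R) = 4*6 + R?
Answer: -6223/38725732 - I*√3/38725732 ≈ -0.00016069 - 4.4726e-8*I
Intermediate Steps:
r(h, R) = 24 + R
V(W) = I*√3 (V(W) = √(-3) = I*√3)
1/(-6223 + V(r(3, 14))) = 1/(-6223 + I*√3)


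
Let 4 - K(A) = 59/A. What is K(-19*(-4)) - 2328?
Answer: -176683/76 ≈ -2324.8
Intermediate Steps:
K(A) = 4 - 59/A
K(-19*(-4)) - 2328 = (4 - 59/((-19*(-4)))) - 2328 = (4 - 59/76) - 2328 = 245/76 - 2328 = -176683/76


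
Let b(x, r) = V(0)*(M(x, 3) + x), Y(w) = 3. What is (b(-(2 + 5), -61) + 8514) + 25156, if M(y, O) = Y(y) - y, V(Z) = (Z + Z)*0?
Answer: 33670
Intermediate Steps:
V(Z) = 0 (V(Z) = (2*Z)*0 = 0)
M(y, O) = 3 - y
b(x, r) = 0 (b(x, r) = 0*((3 - x) + x) = 0*3 = 0)
(b(-(2 + 5), -61) + 8514) + 25156 = (0 + 8514) + 25156 = 8514 + 25156 = 33670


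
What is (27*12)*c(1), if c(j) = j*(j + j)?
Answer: 648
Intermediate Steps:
c(j) = 2*j**2 (c(j) = j*(2*j) = 2*j**2)
(27*12)*c(1) = (27*12)*(2*1**2) = 324*(2*1) = 324*2 = 648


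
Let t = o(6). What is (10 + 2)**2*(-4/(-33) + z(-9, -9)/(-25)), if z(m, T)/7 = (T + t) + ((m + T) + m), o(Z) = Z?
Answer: 67488/55 ≈ 1227.1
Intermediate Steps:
t = 6
z(m, T) = 42 + 14*T + 14*m (z(m, T) = 7*((T + 6) + ((m + T) + m)) = 7*((6 + T) + ((T + m) + m)) = 7*((6 + T) + (T + 2*m)) = 7*(6 + 2*T + 2*m) = 42 + 14*T + 14*m)
(10 + 2)**2*(-4/(-33) + z(-9, -9)/(-25)) = (10 + 2)**2*(-4/(-33) + (42 + 14*(-9) + 14*(-9))/(-25)) = 12**2*(-4*(-1/33) + (42 - 126 - 126)*(-1/25)) = 144*(4/33 - 210*(-1/25)) = 144*(4/33 + 42/5) = 144*(1406/165) = 67488/55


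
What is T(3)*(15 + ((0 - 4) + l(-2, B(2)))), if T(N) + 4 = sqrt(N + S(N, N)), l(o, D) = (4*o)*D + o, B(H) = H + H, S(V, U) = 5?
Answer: 92 - 46*sqrt(2) ≈ 26.946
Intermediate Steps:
B(H) = 2*H
l(o, D) = o + 4*D*o (l(o, D) = 4*D*o + o = o + 4*D*o)
T(N) = -4 + sqrt(5 + N) (T(N) = -4 + sqrt(N + 5) = -4 + sqrt(5 + N))
T(3)*(15 + ((0 - 4) + l(-2, B(2)))) = (-4 + sqrt(5 + 3))*(15 + ((0 - 4) - 2*(1 + 4*(2*2)))) = (-4 + sqrt(8))*(15 + (-4 - 2*(1 + 4*4))) = (-4 + 2*sqrt(2))*(15 + (-4 - 2*(1 + 16))) = (-4 + 2*sqrt(2))*(15 + (-4 - 2*17)) = (-4 + 2*sqrt(2))*(15 + (-4 - 34)) = (-4 + 2*sqrt(2))*(15 - 38) = (-4 + 2*sqrt(2))*(-23) = 92 - 46*sqrt(2)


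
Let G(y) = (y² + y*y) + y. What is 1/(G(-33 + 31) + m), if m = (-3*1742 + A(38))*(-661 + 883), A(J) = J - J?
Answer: -1/1160166 ≈ -8.6195e-7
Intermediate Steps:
A(J) = 0
m = -1160172 (m = (-3*1742 + 0)*(-661 + 883) = (-5226 + 0)*222 = -5226*222 = -1160172)
G(y) = y + 2*y² (G(y) = (y² + y²) + y = 2*y² + y = y + 2*y²)
1/(G(-33 + 31) + m) = 1/((-33 + 31)*(1 + 2*(-33 + 31)) - 1160172) = 1/(-2*(1 + 2*(-2)) - 1160172) = 1/(-2*(1 - 4) - 1160172) = 1/(-2*(-3) - 1160172) = 1/(6 - 1160172) = 1/(-1160166) = -1/1160166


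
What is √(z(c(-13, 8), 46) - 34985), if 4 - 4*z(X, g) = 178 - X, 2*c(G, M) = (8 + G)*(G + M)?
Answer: I*√560406/4 ≈ 187.15*I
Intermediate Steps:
c(G, M) = (8 + G)*(G + M)/2 (c(G, M) = ((8 + G)*(G + M))/2 = (8 + G)*(G + M)/2)
z(X, g) = -87/2 + X/4 (z(X, g) = 1 - (178 - X)/4 = 1 + (-89/2 + X/4) = -87/2 + X/4)
√(z(c(-13, 8), 46) - 34985) = √((-87/2 + ((½)*(-13)² + 4*(-13) + 4*8 + (½)*(-13)*8)/4) - 34985) = √((-87/2 + ((½)*169 - 52 + 32 - 52)/4) - 34985) = √((-87/2 + (169/2 - 52 + 32 - 52)/4) - 34985) = √((-87/2 + (¼)*(25/2)) - 34985) = √((-87/2 + 25/8) - 34985) = √(-323/8 - 34985) = √(-280203/8) = I*√560406/4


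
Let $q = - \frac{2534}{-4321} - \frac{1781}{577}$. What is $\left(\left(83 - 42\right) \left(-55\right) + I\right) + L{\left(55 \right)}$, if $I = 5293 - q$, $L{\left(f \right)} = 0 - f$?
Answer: $\frac{7443499894}{2493217} \approx 2985.5$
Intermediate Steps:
$L{\left(f \right)} = - f$
$q = - \frac{6233583}{2493217}$ ($q = \left(-2534\right) \left(- \frac{1}{4321}\right) - \frac{1781}{577} = \frac{2534}{4321} - \frac{1781}{577} = - \frac{6233583}{2493217} \approx -2.5002$)
$I = \frac{13202831164}{2493217}$ ($I = 5293 - - \frac{6233583}{2493217} = 5293 + \frac{6233583}{2493217} = \frac{13202831164}{2493217} \approx 5295.5$)
$\left(\left(83 - 42\right) \left(-55\right) + I\right) + L{\left(55 \right)} = \left(\left(83 - 42\right) \left(-55\right) + \frac{13202831164}{2493217}\right) - 55 = \left(41 \left(-55\right) + \frac{13202831164}{2493217}\right) - 55 = \left(-2255 + \frac{13202831164}{2493217}\right) - 55 = \frac{7580626829}{2493217} - 55 = \frac{7443499894}{2493217}$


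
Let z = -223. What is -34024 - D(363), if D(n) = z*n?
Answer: 46925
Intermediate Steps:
D(n) = -223*n
-34024 - D(363) = -34024 - (-223)*363 = -34024 - 1*(-80949) = -34024 + 80949 = 46925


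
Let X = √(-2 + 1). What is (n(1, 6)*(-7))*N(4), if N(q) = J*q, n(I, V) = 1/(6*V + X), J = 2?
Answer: -2016/1297 + 56*I/1297 ≈ -1.5544 + 0.043177*I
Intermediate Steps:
X = I (X = √(-1) = I ≈ 1.0*I)
n(I, V) = 1/(I + 6*V) (n(I, V) = 1/(6*V + I) = 1/(I + 6*V))
N(q) = 2*q
(n(1, 6)*(-7))*N(4) = (-7/(I + 6*6))*(2*4) = (-7/(I + 36))*8 = (-7/(36 + I))*8 = (((36 - I)/1297)*(-7))*8 = -7*(36 - I)/1297*8 = -56*(36 - I)/1297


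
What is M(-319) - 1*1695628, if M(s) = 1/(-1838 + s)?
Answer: -3657469597/2157 ≈ -1.6956e+6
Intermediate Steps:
M(-319) - 1*1695628 = 1/(-1838 - 319) - 1*1695628 = 1/(-2157) - 1695628 = -1/2157 - 1695628 = -3657469597/2157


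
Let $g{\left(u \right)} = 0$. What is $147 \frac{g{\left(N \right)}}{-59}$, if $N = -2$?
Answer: $0$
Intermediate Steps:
$147 \frac{g{\left(N \right)}}{-59} = 147 \frac{0}{-59} = 147 \cdot 0 \left(- \frac{1}{59}\right) = 147 \cdot 0 = 0$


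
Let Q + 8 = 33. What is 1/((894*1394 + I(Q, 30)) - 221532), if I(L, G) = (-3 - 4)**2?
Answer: 1/1024753 ≈ 9.7584e-7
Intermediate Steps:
Q = 25 (Q = -8 + 33 = 25)
I(L, G) = 49 (I(L, G) = (-7)**2 = 49)
1/((894*1394 + I(Q, 30)) - 221532) = 1/((894*1394 + 49) - 221532) = 1/((1246236 + 49) - 221532) = 1/(1246285 - 221532) = 1/1024753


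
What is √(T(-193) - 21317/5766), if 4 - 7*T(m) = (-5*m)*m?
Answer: √920367870/186 ≈ 163.11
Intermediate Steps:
T(m) = 4/7 + 5*m²/7 (T(m) = 4/7 - (-5*m)*m/7 = 4/7 - (-5)*m²/7 = 4/7 + 5*m²/7)
√(T(-193) - 21317/5766) = √((4/7 + (5/7)*(-193)²) - 21317/5766) = √((4/7 + (5/7)*37249) - 21317*1/5766) = √((4/7 + 186245/7) - 21317/5766) = √(26607 - 21317/5766) = √(153394645/5766) = √920367870/186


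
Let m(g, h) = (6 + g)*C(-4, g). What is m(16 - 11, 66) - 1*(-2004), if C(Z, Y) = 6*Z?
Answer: 1740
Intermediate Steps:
m(g, h) = -144 - 24*g (m(g, h) = (6 + g)*(6*(-4)) = (6 + g)*(-24) = -144 - 24*g)
m(16 - 11, 66) - 1*(-2004) = (-144 - 24*(16 - 11)) - 1*(-2004) = (-144 - 24*5) + 2004 = (-144 - 120) + 2004 = -264 + 2004 = 1740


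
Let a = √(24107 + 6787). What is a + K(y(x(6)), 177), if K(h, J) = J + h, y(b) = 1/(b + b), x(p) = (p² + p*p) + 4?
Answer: 26905/152 + √30894 ≈ 352.77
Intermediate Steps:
x(p) = 4 + 2*p² (x(p) = (p² + p²) + 4 = 2*p² + 4 = 4 + 2*p²)
y(b) = 1/(2*b)
a = √30894 ≈ 175.77
a + K(y(x(6)), 177) = √30894 + (177 + 1/(2*(4 + 2*6²))) = √30894 + (177 + 1/(2*(4 + 2*36))) = √30894 + (177 + 1/(2*(4 + 72))) = √30894 + (177 + (½)/76) = √30894 + (177 + (½)*(1/76)) = √30894 + (177 + 1/152) = √30894 + 26905/152 = 26905/152 + √30894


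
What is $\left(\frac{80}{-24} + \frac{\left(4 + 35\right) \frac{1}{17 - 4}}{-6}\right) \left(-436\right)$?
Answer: $\frac{5014}{3} \approx 1671.3$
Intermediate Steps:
$\left(\frac{80}{-24} + \frac{\left(4 + 35\right) \frac{1}{17 - 4}}{-6}\right) \left(-436\right) = \left(80 \left(- \frac{1}{24}\right) + \frac{39}{13} \left(- \frac{1}{6}\right)\right) \left(-436\right) = \left(- \frac{10}{3} + 39 \cdot \frac{1}{13} \left(- \frac{1}{6}\right)\right) \left(-436\right) = \left(- \frac{10}{3} + 3 \left(- \frac{1}{6}\right)\right) \left(-436\right) = \left(- \frac{10}{3} - \frac{1}{2}\right) \left(-436\right) = \left(- \frac{23}{6}\right) \left(-436\right) = \frac{5014}{3}$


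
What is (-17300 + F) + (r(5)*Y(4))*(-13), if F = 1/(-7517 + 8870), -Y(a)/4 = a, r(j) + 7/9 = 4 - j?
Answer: -71721625/4059 ≈ -17670.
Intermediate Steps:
r(j) = 29/9 - j (r(j) = -7/9 + (4 - j) = 29/9 - j)
Y(a) = -4*a
F = 1/1353 ≈ 0.00073910
(-17300 + F) + (r(5)*Y(4))*(-13) = (-17300 + 1/1353) + ((29/9 - 1*5)*(-4*4))*(-13) = -23406899/1353 + ((29/9 - 5)*(-16))*(-13) = -23406899/1353 - 16/9*(-16)*(-13) = -23406899/1353 + (256/9)*(-13) = -23406899/1353 - 3328/9 = -71721625/4059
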